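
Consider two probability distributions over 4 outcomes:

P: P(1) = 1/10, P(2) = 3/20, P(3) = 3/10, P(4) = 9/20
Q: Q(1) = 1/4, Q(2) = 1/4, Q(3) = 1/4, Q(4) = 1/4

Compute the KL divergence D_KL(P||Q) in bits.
0.2178 bits

D_KL(P||Q) = Σ P(x) log₂(P(x)/Q(x))

Computing term by term:
  P(1)·log₂(P(1)/Q(1)) = (1/10)·log₂((1/10)/(1/4)) = -0.13219
  P(2)·log₂(P(2)/Q(2)) = (3/20)·log₂((3/20)/(1/4)) = -0.11054
  P(3)·log₂(P(3)/Q(3)) = (3/10)·log₂((3/10)/(1/4)) = 0.07891
  P(4)·log₂(P(4)/Q(4)) = (9/20)·log₂((9/20)/(1/4)) = 0.38160

D_KL(P||Q) = -0.13219 - 0.11054 + 0.07891 + 0.38160 = 0.21778 ≈ 0.2178 bits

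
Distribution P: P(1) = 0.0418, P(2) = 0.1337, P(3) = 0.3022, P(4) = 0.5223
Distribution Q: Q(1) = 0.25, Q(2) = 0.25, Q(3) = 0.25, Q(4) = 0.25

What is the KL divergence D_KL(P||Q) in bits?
0.4093 bits

D_KL(P||Q) = Σ P(x) log₂(P(x)/Q(x))

Computing term by term:
  P(1)·log₂(P(1)/Q(1)) = 0.0418·log₂(0.0418/0.25) = -0.10786
  P(2)·log₂(P(2)/Q(2)) = 0.1337·log₂(0.1337/0.25) = -0.12072
  P(3)·log₂(P(3)/Q(3)) = 0.3022·log₂(0.3022/0.25) = 0.08267
  P(4)·log₂(P(4)/Q(4)) = 0.5223·log₂(0.5223/0.25) = 0.55518

D_KL(P||Q) = -0.10786 - 0.12072 + 0.08267 + 0.55518 = 0.40927 ≈ 0.4093 bits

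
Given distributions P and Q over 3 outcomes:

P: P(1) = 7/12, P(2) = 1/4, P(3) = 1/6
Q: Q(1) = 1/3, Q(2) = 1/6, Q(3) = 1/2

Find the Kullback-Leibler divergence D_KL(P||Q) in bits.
0.3530 bits

D_KL(P||Q) = Σ P(x) log₂(P(x)/Q(x))

Computing term by term:
  P(1)·log₂(P(1)/Q(1)) = (7/12)·log₂((7/12)/(1/3)) = 0.47096
  P(2)·log₂(P(2)/Q(2)) = (1/4)·log₂((1/4)/(1/6)) = 0.14624
  P(3)·log₂(P(3)/Q(3)) = (1/6)·log₂((1/6)/(1/2)) = -0.26416

D_KL(P||Q) = 0.47096 + 0.14624 - 0.26416 = 0.35304 ≈ 0.3530 bits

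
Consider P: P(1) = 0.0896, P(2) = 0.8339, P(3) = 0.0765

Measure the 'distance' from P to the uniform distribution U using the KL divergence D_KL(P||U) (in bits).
0.7709 bits

U(i) = 1/3 for all i

D_KL(P||U) = Σ P(x) log₂(P(x) / (1/3))
           = Σ P(x) log₂(P(x)) + log₂(3)
           = log₂(3) - H(P)

H(P) = -Σ P(x) log₂(P(x)):
  -P(1)·log₂(P(1)) = -(0.0896)·log₂(0.0896) = 0.31184
  -P(2)·log₂(P(2)) = -(0.8339)·log₂(0.8339) = 0.21853
  -P(3)·log₂(P(3)) = -(0.0765)·log₂(0.0765) = 0.28369
H(P) = 0.31184 + 0.21853 + 0.28369 = 0.81406 bits

log₂(3) = 1.58496 bits

D_KL(P||U) = 1.58496 - 0.81406 = 0.77090 ≈ 0.7709 bits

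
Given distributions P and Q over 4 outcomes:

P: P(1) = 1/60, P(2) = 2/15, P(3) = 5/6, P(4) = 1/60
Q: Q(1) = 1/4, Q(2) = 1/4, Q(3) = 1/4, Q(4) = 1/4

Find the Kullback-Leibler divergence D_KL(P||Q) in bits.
1.1963 bits

D_KL(P||Q) = Σ P(x) log₂(P(x)/Q(x))

Computing term by term:
  P(1)·log₂(P(1)/Q(1)) = (1/60)·log₂((1/60)/(1/4)) = -0.06511
  P(2)·log₂(P(2)/Q(2)) = (2/15)·log₂((2/15)/(1/4)) = -0.12092
  P(3)·log₂(P(3)/Q(3)) = (5/6)·log₂((5/6)/(1/4)) = 1.44747
  P(4)·log₂(P(4)/Q(4)) = (1/60)·log₂((1/60)/(1/4)) = -0.06511

D_KL(P||Q) = -0.06511 - 0.12092 + 1.44747 - 0.06511 = 1.19633 ≈ 1.1963 bits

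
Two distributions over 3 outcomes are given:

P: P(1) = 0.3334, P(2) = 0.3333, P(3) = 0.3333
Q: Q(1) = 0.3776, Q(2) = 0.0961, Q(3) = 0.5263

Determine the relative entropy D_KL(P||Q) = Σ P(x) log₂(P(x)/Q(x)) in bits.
0.3185 bits

D_KL(P||Q) = Σ P(x) log₂(P(x)/Q(x))

Computing term by term:
  P(1)·log₂(P(1)/Q(1)) = 0.3334·log₂(0.3334/0.3776) = -0.05988
  P(2)·log₂(P(2)/Q(2)) = 0.3333·log₂(0.3333/0.0961) = 0.59801
  P(3)·log₂(P(3)/Q(3)) = 0.3333·log₂(0.3333/0.5263) = -0.21967

D_KL(P||Q) = -0.05988 + 0.59801 - 0.21967 = 0.31846 ≈ 0.3185 bits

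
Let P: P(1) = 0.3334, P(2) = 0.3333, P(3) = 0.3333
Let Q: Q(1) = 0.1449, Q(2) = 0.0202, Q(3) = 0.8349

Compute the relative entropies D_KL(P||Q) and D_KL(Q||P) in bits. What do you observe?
D_KL(P||Q) = 1.3073 bits, D_KL(Q||P) = 0.8502 bits. The two directions give different values (D_KL(P||Q) exceeds D_KL(Q||P) by 0.4571 bits): KL divergence is asymmetric.

D_KL(P||Q) = Σ P(x) log₂(P(x)/Q(x))

Computing term by term:
  P(1)·log₂(P(1)/Q(1)) = 0.3334·log₂(0.3334/0.1449) = 0.40081
  P(2)·log₂(P(2)/Q(2)) = 0.3333·log₂(0.3333/0.0202) = 1.34800
  P(3)·log₂(P(3)/Q(3)) = 0.3333·log₂(0.3333/0.8349) = -0.44155

D_KL(P||Q) = 0.40081 + 1.34800 - 0.44155 = 1.30726 ≈ 1.3073 bits

D_KL(Q||P) = Σ Q(x) log₂(Q(x)/P(x))

Computing term by term:
  Q(1)·log₂(Q(1)/P(1)) = 0.1449·log₂(0.1449/0.3334) = -0.17420
  Q(2)·log₂(Q(2)/P(2)) = 0.0202·log₂(0.0202/0.3333) = -0.08170
  Q(3)·log₂(Q(3)/P(3)) = 0.8349·log₂(0.8349/0.3333) = 1.10606

D_KL(Q||P) = -0.17420 - 0.08170 + 1.10606 = 0.85016 ≈ 0.8502 bits

These are NOT equal (difference: 0.4571 bits). KL divergence is asymmetric: D_KL(P||Q) ≠ D_KL(Q||P) in general.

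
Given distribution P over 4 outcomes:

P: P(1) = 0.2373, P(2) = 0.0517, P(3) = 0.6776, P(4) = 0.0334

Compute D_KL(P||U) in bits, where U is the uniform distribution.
0.7423 bits

U(i) = 1/4 for all i

D_KL(P||U) = Σ P(x) log₂(P(x) / (1/4))
           = Σ P(x) log₂(P(x)) + log₂(4)
           = log₂(4) - H(P)

H(P) = -Σ P(x) log₂(P(x)):
  -P(1)·log₂(P(1)) = -(0.2373)·log₂(0.2373) = 0.49245
  -P(2)·log₂(P(2)) = -(0.0517)·log₂(0.0517) = 0.22095
  -P(3)·log₂(P(3)) = -(0.6776)·log₂(0.6776) = 0.38047
  -P(4)·log₂(P(4)) = -(0.0334)·log₂(0.0334) = 0.16379
H(P) = 0.49245 + 0.22095 + 0.38047 + 0.16379 = 1.25766 bits

log₂(4) = 2.00000 bits

D_KL(P||U) = 2.00000 - 1.25766 = 0.74234 ≈ 0.7423 bits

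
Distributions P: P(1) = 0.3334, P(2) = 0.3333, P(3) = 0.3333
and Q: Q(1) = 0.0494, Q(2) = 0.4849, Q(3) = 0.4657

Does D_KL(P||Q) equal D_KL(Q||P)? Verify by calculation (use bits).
D_KL(P||Q) = 0.5773 bits, D_KL(Q||P) = 0.3509 bits. No — D_KL(P||Q) ≠ D_KL(Q||P) for this pair.

D_KL(P||Q) = Σ P(x) log₂(P(x)/Q(x))

Computing term by term:
  P(1)·log₂(P(1)/Q(1)) = 0.3334·log₂(0.3334/0.0494) = 0.91841
  P(2)·log₂(P(2)/Q(2)) = 0.3333·log₂(0.3333/0.4849) = -0.18027
  P(3)·log₂(P(3)/Q(3)) = 0.3333·log₂(0.3333/0.4657) = -0.16084

D_KL(P||Q) = 0.91841 - 0.18027 - 0.16084 = 0.57730 ≈ 0.5773 bits

D_KL(Q||P) = Σ Q(x) log₂(Q(x)/P(x))

Computing term by term:
  Q(1)·log₂(Q(1)/P(1)) = 0.0494·log₂(0.0494/0.3334) = -0.13608
  Q(2)·log₂(Q(2)/P(2)) = 0.4849·log₂(0.4849/0.3333) = 0.26227
  Q(3)·log₂(Q(3)/P(3)) = 0.4657·log₂(0.4657/0.3333) = 0.22474

D_KL(Q||P) = -0.13608 + 0.26227 + 0.22474 = 0.35093 ≈ 0.3509 bits

These are NOT equal (difference: 0.2264 bits). KL divergence is asymmetric: D_KL(P||Q) ≠ D_KL(Q||P) in general.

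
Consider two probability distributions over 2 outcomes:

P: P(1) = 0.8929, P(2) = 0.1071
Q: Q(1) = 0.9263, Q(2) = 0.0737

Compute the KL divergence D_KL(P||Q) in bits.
0.0104 bits

D_KL(P||Q) = Σ P(x) log₂(P(x)/Q(x))

Computing term by term:
  P(1)·log₂(P(1)/Q(1)) = 0.8929·log₂(0.8929/0.9263) = -0.04731
  P(2)·log₂(P(2)/Q(2)) = 0.1071·log₂(0.1071/0.0737) = 0.05775

D_KL(P||Q) = -0.04731 + 0.05775 = 0.01044 ≈ 0.0104 bits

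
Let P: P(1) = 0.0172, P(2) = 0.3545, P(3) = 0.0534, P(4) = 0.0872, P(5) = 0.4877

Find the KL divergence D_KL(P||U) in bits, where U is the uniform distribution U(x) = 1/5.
0.6529 bits

U(i) = 1/5 for all i

D_KL(P||U) = Σ P(x) log₂(P(x) / (1/5))
           = Σ P(x) log₂(P(x)) + log₂(5)
           = log₂(5) - H(P)

H(P) = -Σ P(x) log₂(P(x)):
  -P(1)·log₂(P(1)) = -(0.0172)·log₂(0.0172) = 0.10082
  -P(2)·log₂(P(2)) = -(0.3545)·log₂(0.3545) = 0.53038
  -P(3)·log₂(P(3)) = -(0.0534)·log₂(0.0534) = 0.22572
  -P(4)·log₂(P(4)) = -(0.0872)·log₂(0.0872) = 0.30690
  -P(5)·log₂(P(5)) = -(0.4877)·log₂(0.4877) = 0.50523
H(P) = 0.10082 + 0.53038 + 0.22572 + 0.30690 + 0.50523 = 1.66905 bits

log₂(5) = 2.32193 bits

D_KL(P||U) = 2.32193 - 1.66905 = 0.65288 ≈ 0.6529 bits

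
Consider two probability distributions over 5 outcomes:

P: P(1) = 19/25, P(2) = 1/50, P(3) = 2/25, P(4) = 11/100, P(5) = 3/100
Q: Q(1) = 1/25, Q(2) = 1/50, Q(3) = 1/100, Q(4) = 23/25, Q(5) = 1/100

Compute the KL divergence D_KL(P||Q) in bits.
3.1789 bits

D_KL(P||Q) = Σ P(x) log₂(P(x)/Q(x))

Computing term by term:
  P(1)·log₂(P(1)/Q(1)) = (19/25)·log₂((19/25)/(1/25)) = 3.22842
  P(2)·log₂(P(2)/Q(2)) = (1/50)·log₂((1/50)/(1/50)) = 0.00000
  P(3)·log₂(P(3)/Q(3)) = (2/25)·log₂((2/25)/(1/100)) = 0.24000
  P(4)·log₂(P(4)/Q(4)) = (11/100)·log₂((11/100)/(23/25)) = -0.33705
  P(5)·log₂(P(5)/Q(5)) = (3/100)·log₂((3/100)/(1/100)) = 0.04755

D_KL(P||Q) = 3.22842 + 0.00000 + 0.24000 - 0.33705 + 0.04755 = 3.17892 ≈ 3.1789 bits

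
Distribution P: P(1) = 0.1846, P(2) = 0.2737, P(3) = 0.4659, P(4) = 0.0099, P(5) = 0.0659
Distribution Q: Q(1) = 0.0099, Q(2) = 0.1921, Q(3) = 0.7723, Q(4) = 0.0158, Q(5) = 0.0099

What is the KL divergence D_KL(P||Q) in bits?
0.7528 bits

D_KL(P||Q) = Σ P(x) log₂(P(x)/Q(x))

Computing term by term:
  P(1)·log₂(P(1)/Q(1)) = 0.1846·log₂(0.1846/0.0099) = 0.77917
  P(2)·log₂(P(2)/Q(2)) = 0.2737·log₂(0.2737/0.1921) = 0.13979
  P(3)·log₂(P(3)/Q(3)) = 0.4659·log₂(0.4659/0.7723) = -0.33971
  P(4)·log₂(P(4)/Q(4)) = 0.0099·log₂(0.0099/0.0158) = -0.00668
  P(5)·log₂(P(5)/Q(5)) = 0.0659·log₂(0.0659/0.0099) = 0.18022

D_KL(P||Q) = 0.77917 + 0.13979 - 0.33971 - 0.00668 + 0.18022 = 0.75279 ≈ 0.7528 bits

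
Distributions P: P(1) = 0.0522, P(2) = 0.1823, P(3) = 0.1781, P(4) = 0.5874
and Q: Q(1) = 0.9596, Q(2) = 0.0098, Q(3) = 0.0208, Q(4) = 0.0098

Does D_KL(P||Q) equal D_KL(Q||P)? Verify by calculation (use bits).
D_KL(P||Q) = 4.5702 bits, D_KL(Q||P) = 3.8670 bits. No — D_KL(P||Q) ≠ D_KL(Q||P) for this pair.

D_KL(P||Q) = Σ P(x) log₂(P(x)/Q(x))

Computing term by term:
  P(1)·log₂(P(1)/Q(1)) = 0.0522·log₂(0.0522/0.9596) = -0.21926
  P(2)·log₂(P(2)/Q(2)) = 0.1823·log₂(0.1823/0.0098) = 0.76883
  P(3)·log₂(P(3)/Q(3)) = 0.1781·log₂(0.1781/0.0208) = 0.55176
  P(4)·log₂(P(4)/Q(4)) = 0.5874·log₂(0.5874/0.0098) = 3.46884

D_KL(P||Q) = -0.21926 + 0.76883 + 0.55176 + 3.46884 = 4.57017 ≈ 4.5702 bits

D_KL(Q||P) = Σ Q(x) log₂(Q(x)/P(x))

Computing term by term:
  Q(1)·log₂(Q(1)/P(1)) = 0.9596·log₂(0.9596/0.0522) = 4.03062
  Q(2)·log₂(Q(2)/P(2)) = 0.0098·log₂(0.0098/0.1823) = -0.04133
  Q(3)·log₂(Q(3)/P(3)) = 0.0208·log₂(0.0208/0.1781) = -0.06444
  Q(4)·log₂(Q(4)/P(4)) = 0.0098·log₂(0.0098/0.5874) = -0.05787

D_KL(Q||P) = 4.03062 - 0.04133 - 0.06444 - 0.05787 = 3.86698 ≈ 3.8670 bits

These are NOT equal (difference: 0.7032 bits). KL divergence is asymmetric: D_KL(P||Q) ≠ D_KL(Q||P) in general.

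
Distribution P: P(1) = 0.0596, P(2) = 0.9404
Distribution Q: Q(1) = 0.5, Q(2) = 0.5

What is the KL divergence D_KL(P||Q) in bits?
0.6741 bits

D_KL(P||Q) = Σ P(x) log₂(P(x)/Q(x))

Computing term by term:
  P(1)·log₂(P(1)/Q(1)) = 0.0596·log₂(0.0596/0.5) = -0.18289
  P(2)·log₂(P(2)/Q(2)) = 0.9404·log₂(0.9404/0.5) = 0.85703

D_KL(P||Q) = -0.18289 + 0.85703 = 0.67414 ≈ 0.6741 bits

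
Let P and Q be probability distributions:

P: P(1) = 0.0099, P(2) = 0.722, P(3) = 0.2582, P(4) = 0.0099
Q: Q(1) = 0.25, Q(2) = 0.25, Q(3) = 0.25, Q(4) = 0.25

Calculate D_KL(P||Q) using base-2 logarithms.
1.0245 bits

D_KL(P||Q) = Σ P(x) log₂(P(x)/Q(x))

Computing term by term:
  P(1)·log₂(P(1)/Q(1)) = 0.0099·log₂(0.0099/0.25) = -0.04612
  P(2)·log₂(P(2)/Q(2)) = 0.722·log₂(0.722/0.25) = 1.10471
  P(3)·log₂(P(3)/Q(3)) = 0.2582·log₂(0.2582/0.25) = 0.01202
  P(4)·log₂(P(4)/Q(4)) = 0.0099·log₂(0.0099/0.25) = -0.04612

D_KL(P||Q) = -0.04612 + 1.10471 + 0.01202 - 0.04612 = 1.02449 ≈ 1.0245 bits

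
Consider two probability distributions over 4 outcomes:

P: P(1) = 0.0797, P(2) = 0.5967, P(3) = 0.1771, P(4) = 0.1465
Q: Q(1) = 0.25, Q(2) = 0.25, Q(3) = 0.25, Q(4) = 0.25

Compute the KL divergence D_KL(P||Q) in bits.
0.4164 bits

D_KL(P||Q) = Σ P(x) log₂(P(x)/Q(x))

Computing term by term:
  P(1)·log₂(P(1)/Q(1)) = 0.0797·log₂(0.0797/0.25) = -0.13145
  P(2)·log₂(P(2)/Q(2)) = 0.5967·log₂(0.5967/0.25) = 0.74890
  P(3)·log₂(P(3)/Q(3)) = 0.1771·log₂(0.1771/0.25) = -0.08808
  P(4)·log₂(P(4)/Q(4)) = 0.1465·log₂(0.1465/0.25) = -0.11296

D_KL(P||Q) = -0.13145 + 0.74890 - 0.08808 - 0.11296 = 0.41641 ≈ 0.4164 bits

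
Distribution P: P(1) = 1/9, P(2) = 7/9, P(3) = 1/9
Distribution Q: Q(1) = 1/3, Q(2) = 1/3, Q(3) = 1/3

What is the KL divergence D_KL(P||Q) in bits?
0.5985 bits

D_KL(P||Q) = Σ P(x) log₂(P(x)/Q(x))

Computing term by term:
  P(1)·log₂(P(1)/Q(1)) = (1/9)·log₂((1/9)/(1/3)) = -0.17611
  P(2)·log₂(P(2)/Q(2)) = (7/9)·log₂((7/9)/(1/3)) = 0.95075
  P(3)·log₂(P(3)/Q(3)) = (1/9)·log₂((1/9)/(1/3)) = -0.17611

D_KL(P||Q) = -0.17611 + 0.95075 - 0.17611 = 0.59853 ≈ 0.5985 bits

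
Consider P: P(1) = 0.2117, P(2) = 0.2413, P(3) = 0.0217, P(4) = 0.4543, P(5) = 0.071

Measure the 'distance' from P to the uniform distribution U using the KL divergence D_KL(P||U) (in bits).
0.4448 bits

U(i) = 1/5 for all i

D_KL(P||U) = Σ P(x) log₂(P(x) / (1/5))
           = Σ P(x) log₂(P(x)) + log₂(5)
           = log₂(5) - H(P)

H(P) = -Σ P(x) log₂(P(x)):
  -P(1)·log₂(P(1)) = -(0.2117)·log₂(0.2117) = 0.47419
  -P(2)·log₂(P(2)) = -(0.2413)·log₂(0.2413) = 0.49493
  -P(3)·log₂(P(3)) = -(0.0217)·log₂(0.0217) = 0.11992
  -P(4)·log₂(P(4)) = -(0.4543)·log₂(0.4543) = 0.51712
  -P(5)·log₂(P(5)) = -(0.071)·log₂(0.071) = 0.27094
H(P) = 0.47419 + 0.49493 + 0.11992 + 0.51712 + 0.27094 = 1.87710 bits

log₂(5) = 2.32193 bits

D_KL(P||U) = 2.32193 - 1.87710 = 0.44483 ≈ 0.4448 bits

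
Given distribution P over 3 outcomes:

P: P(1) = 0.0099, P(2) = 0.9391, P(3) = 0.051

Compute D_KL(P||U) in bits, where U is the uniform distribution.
1.2150 bits

U(i) = 1/3 for all i

D_KL(P||U) = Σ P(x) log₂(P(x) / (1/3))
           = Σ P(x) log₂(P(x)) + log₂(3)
           = log₂(3) - H(P)

H(P) = -Σ P(x) log₂(P(x)):
  -P(1)·log₂(P(1)) = -(0.0099)·log₂(0.0099) = 0.06592
  -P(2)·log₂(P(2)) = -(0.9391)·log₂(0.9391) = 0.08513
  -P(3)·log₂(P(3)) = -(0.051)·log₂(0.051) = 0.21896
H(P) = 0.06592 + 0.08513 + 0.21896 = 0.37001 bits

log₂(3) = 1.58496 bits

D_KL(P||U) = 1.58496 - 0.37001 = 1.21495 ≈ 1.2150 bits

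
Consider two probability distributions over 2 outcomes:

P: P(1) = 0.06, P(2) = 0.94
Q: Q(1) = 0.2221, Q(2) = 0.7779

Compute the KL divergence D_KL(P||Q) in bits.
0.1434 bits

D_KL(P||Q) = Σ P(x) log₂(P(x)/Q(x))

Computing term by term:
  P(1)·log₂(P(1)/Q(1)) = 0.06·log₂(0.06/0.2221) = -0.11329
  P(2)·log₂(P(2)/Q(2)) = 0.94·log₂(0.94/0.7779) = 0.25669

D_KL(P||Q) = -0.11329 + 0.25669 = 0.14340 ≈ 0.1434 bits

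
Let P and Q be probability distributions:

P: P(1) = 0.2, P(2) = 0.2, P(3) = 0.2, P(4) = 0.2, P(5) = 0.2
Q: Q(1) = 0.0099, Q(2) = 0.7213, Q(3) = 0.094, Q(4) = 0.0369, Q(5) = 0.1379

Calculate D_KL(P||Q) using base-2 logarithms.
1.3100 bits

D_KL(P||Q) = Σ P(x) log₂(P(x)/Q(x))

Computing term by term:
  P(1)·log₂(P(1)/Q(1)) = 0.2·log₂(0.2/0.0099) = 0.86729
  P(2)·log₂(P(2)/Q(2)) = 0.2·log₂(0.2/0.7213) = -0.37012
  P(3)·log₂(P(3)/Q(3)) = 0.2·log₂(0.2/0.094) = 0.21785
  P(4)·log₂(P(4)/Q(4)) = 0.2·log₂(0.2/0.0369) = 0.48766
  P(5)·log₂(P(5)/Q(5)) = 0.2·log₂(0.2/0.1379) = 0.10728

D_KL(P||Q) = 0.86729 - 0.37012 + 0.21785 + 0.48766 + 0.10728 = 1.30996 ≈ 1.3100 bits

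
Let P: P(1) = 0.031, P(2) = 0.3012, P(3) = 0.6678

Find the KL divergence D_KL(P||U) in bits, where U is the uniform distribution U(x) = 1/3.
0.5192 bits

U(i) = 1/3 for all i

D_KL(P||U) = Σ P(x) log₂(P(x) / (1/3))
           = Σ P(x) log₂(P(x)) + log₂(3)
           = log₂(3) - H(P)

H(P) = -Σ P(x) log₂(P(x)):
  -P(1)·log₂(P(1)) = -(0.031)·log₂(0.031) = 0.15536
  -P(2)·log₂(P(2)) = -(0.3012)·log₂(0.3012) = 0.52144
  -P(3)·log₂(P(3)) = -(0.6678)·log₂(0.6678) = 0.38900
H(P) = 0.15536 + 0.52144 + 0.38900 = 1.06580 bits

log₂(3) = 1.58496 bits

D_KL(P||U) = 1.58496 - 1.06580 = 0.51916 ≈ 0.5192 bits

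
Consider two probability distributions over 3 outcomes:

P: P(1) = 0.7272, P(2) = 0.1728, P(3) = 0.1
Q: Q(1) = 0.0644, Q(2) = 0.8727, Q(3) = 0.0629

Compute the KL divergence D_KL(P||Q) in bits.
2.2063 bits

D_KL(P||Q) = Σ P(x) log₂(P(x)/Q(x))

Computing term by term:
  P(1)·log₂(P(1)/Q(1)) = 0.7272·log₂(0.7272/0.0644) = 2.54318
  P(2)·log₂(P(2)/Q(2)) = 0.1728·log₂(0.1728/0.8727) = -0.40373
  P(3)·log₂(P(3)/Q(3)) = 0.1·log₂(0.1/0.0629) = 0.06689

D_KL(P||Q) = 2.54318 - 0.40373 + 0.06689 = 2.20634 ≈ 2.2063 bits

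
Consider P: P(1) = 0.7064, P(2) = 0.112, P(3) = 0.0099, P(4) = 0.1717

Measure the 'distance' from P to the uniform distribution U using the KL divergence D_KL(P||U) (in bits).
0.7897 bits

U(i) = 1/4 for all i

D_KL(P||U) = Σ P(x) log₂(P(x) / (1/4))
           = Σ P(x) log₂(P(x)) + log₂(4)
           = log₂(4) - H(P)

H(P) = -Σ P(x) log₂(P(x)):
  -P(1)·log₂(P(1)) = -(0.7064)·log₂(0.7064) = 0.35422
  -P(2)·log₂(P(2)) = -(0.112)·log₂(0.112) = 0.35374
  -P(3)·log₂(P(3)) = -(0.0099)·log₂(0.0099) = 0.06592
  -P(4)·log₂(P(4)) = -(0.1717)·log₂(0.1717) = 0.43647
H(P) = 0.35422 + 0.35374 + 0.06592 + 0.43647 = 1.21035 bits

log₂(4) = 2.00000 bits

D_KL(P||U) = 2.00000 - 1.21035 = 0.78965 ≈ 0.7897 bits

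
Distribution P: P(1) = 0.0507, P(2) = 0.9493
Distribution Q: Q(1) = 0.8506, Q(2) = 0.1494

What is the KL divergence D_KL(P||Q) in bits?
2.3262 bits

D_KL(P||Q) = Σ P(x) log₂(P(x)/Q(x))

Computing term by term:
  P(1)·log₂(P(1)/Q(1)) = 0.0507·log₂(0.0507/0.8506) = -0.20627
  P(2)·log₂(P(2)/Q(2)) = 0.9493·log₂(0.9493/0.1494) = 2.53243

D_KL(P||Q) = -0.20627 + 2.53243 = 2.32616 ≈ 2.3262 bits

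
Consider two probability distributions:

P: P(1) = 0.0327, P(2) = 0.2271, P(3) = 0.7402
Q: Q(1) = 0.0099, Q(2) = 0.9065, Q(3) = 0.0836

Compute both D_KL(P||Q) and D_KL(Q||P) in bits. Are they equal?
D_KL(P||Q) = 1.9318 bits, D_KL(Q||P) = 1.5302 bits. No, they are not equal.

D_KL(P||Q) = Σ P(x) log₂(P(x)/Q(x))

Computing term by term:
  P(1)·log₂(P(1)/Q(1)) = 0.0327·log₂(0.0327/0.0099) = 0.05637
  P(2)·log₂(P(2)/Q(2)) = 0.2271·log₂(0.2271/0.9065) = -0.45351
  P(3)·log₂(P(3)/Q(3)) = 0.7402·log₂(0.7402/0.0836) = 2.32892

D_KL(P||Q) = 0.05637 - 0.45351 + 2.32892 = 1.93178 ≈ 1.9318 bits

D_KL(Q||P) = Σ Q(x) log₂(Q(x)/P(x))

Computing term by term:
  Q(1)·log₂(Q(1)/P(1)) = 0.0099·log₂(0.0099/0.0327) = -0.01707
  Q(2)·log₂(Q(2)/P(2)) = 0.9065·log₂(0.9065/0.2271) = 1.81026
  Q(3)·log₂(Q(3)/P(3)) = 0.0836·log₂(0.0836/0.7402) = -0.26303

D_KL(Q||P) = -0.01707 + 1.81026 - 0.26303 = 1.53016 ≈ 1.5302 bits

These are NOT equal (difference: 0.4016 bits). KL divergence is asymmetric: D_KL(P||Q) ≠ D_KL(Q||P) in general.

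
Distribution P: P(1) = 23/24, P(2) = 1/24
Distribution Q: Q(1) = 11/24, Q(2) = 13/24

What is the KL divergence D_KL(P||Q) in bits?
0.8656 bits

D_KL(P||Q) = Σ P(x) log₂(P(x)/Q(x))

Computing term by term:
  P(1)·log₂(P(1)/Q(1)) = (23/24)·log₂((23/24)/(11/24)) = 1.01979
  P(2)·log₂(P(2)/Q(2)) = (1/24)·log₂((1/24)/(13/24)) = -0.15418

D_KL(P||Q) = 1.01979 - 0.15418 = 0.86561 ≈ 0.8656 bits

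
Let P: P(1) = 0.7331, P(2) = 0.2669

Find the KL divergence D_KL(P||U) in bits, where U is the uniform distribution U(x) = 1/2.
0.1630 bits

U(i) = 1/2 for all i

D_KL(P||U) = Σ P(x) log₂(P(x) / (1/2))
           = Σ P(x) log₂(P(x)) + log₂(2)
           = log₂(2) - H(P)

H(P) = -Σ P(x) log₂(P(x)):
  -P(1)·log₂(P(1)) = -(0.7331)·log₂(0.7331) = 0.32837
  -P(2)·log₂(P(2)) = -(0.2669)·log₂(0.2669) = 0.50861
H(P) = 0.32837 + 0.50861 = 0.83698 bits

log₂(2) = 1.00000 bits

D_KL(P||U) = 1.00000 - 0.83698 = 0.16302 ≈ 0.1630 bits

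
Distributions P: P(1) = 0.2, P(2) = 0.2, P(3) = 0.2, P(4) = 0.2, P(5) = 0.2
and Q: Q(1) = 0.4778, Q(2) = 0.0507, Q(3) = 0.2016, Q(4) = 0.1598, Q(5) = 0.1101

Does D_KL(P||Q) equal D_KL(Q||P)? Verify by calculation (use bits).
D_KL(P||Q) = 0.3794 bits, D_KL(Q||P) = 0.3557 bits. No — D_KL(P||Q) ≠ D_KL(Q||P) for this pair.

D_KL(P||Q) = Σ P(x) log₂(P(x)/Q(x))

Computing term by term:
  P(1)·log₂(P(1)/Q(1)) = 0.2·log₂(0.2/0.4778) = -0.25128
  P(2)·log₂(P(2)/Q(2)) = 0.2·log₂(0.2/0.0507) = 0.39599
  P(3)·log₂(P(3)/Q(3)) = 0.2·log₂(0.2/0.2016) = -0.00230
  P(4)·log₂(P(4)/Q(4)) = 0.2·log₂(0.2/0.1598) = 0.06475
  P(5)·log₂(P(5)/Q(5)) = 0.2·log₂(0.2/0.1101) = 0.17224

D_KL(P||Q) = -0.25128 + 0.39599 - 0.00230 + 0.06475 + 0.17224 = 0.37940 ≈ 0.3794 bits

D_KL(Q||P) = Σ Q(x) log₂(Q(x)/P(x))

Computing term by term:
  Q(1)·log₂(Q(1)/P(1)) = 0.4778·log₂(0.4778/0.2) = 0.60031
  Q(2)·log₂(Q(2)/P(2)) = 0.0507·log₂(0.0507/0.2) = -0.10038
  Q(3)·log₂(Q(3)/P(3)) = 0.2016·log₂(0.2016/0.2) = 0.00232
  Q(4)·log₂(Q(4)/P(4)) = 0.1598·log₂(0.1598/0.2) = -0.05173
  Q(5)·log₂(Q(5)/P(5)) = 0.1101·log₂(0.1101/0.2) = -0.09482

D_KL(Q||P) = 0.60031 - 0.10038 + 0.00232 - 0.05173 - 0.09482 = 0.35570 ≈ 0.3557 bits

These are NOT equal (difference: 0.0237 bits). KL divergence is asymmetric: D_KL(P||Q) ≠ D_KL(Q||P) in general.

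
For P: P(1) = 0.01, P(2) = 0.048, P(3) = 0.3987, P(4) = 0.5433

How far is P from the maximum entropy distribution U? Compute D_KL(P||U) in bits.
0.7162 bits

U(i) = 1/4 for all i

D_KL(P||U) = Σ P(x) log₂(P(x) / (1/4))
           = Σ P(x) log₂(P(x)) + log₂(4)
           = log₂(4) - H(P)

H(P) = -Σ P(x) log₂(P(x)):
  -P(1)·log₂(P(1)) = -(0.01)·log₂(0.01) = 0.06644
  -P(2)·log₂(P(2)) = -(0.048)·log₂(0.048) = 0.21028
  -P(3)·log₂(P(3)) = -(0.3987)·log₂(0.3987) = 0.52893
  -P(4)·log₂(P(4)) = -(0.5433)·log₂(0.5433) = 0.47820
H(P) = 0.06644 + 0.21028 + 0.52893 + 0.47820 = 1.28385 bits

log₂(4) = 2.00000 bits

D_KL(P||U) = 2.00000 - 1.28385 = 0.71615 ≈ 0.7162 bits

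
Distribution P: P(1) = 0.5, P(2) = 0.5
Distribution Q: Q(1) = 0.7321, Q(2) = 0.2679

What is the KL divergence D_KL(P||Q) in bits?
0.1751 bits

D_KL(P||Q) = Σ P(x) log₂(P(x)/Q(x))

Computing term by term:
  P(1)·log₂(P(1)/Q(1)) = 0.5·log₂(0.5/0.7321) = -0.27506
  P(2)·log₂(P(2)/Q(2)) = 0.5·log₂(0.5/0.2679) = 0.45012

D_KL(P||Q) = -0.27506 + 0.45012 = 0.17506 ≈ 0.1751 bits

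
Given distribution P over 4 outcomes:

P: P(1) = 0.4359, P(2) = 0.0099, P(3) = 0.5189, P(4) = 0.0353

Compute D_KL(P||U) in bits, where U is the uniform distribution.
0.7505 bits

U(i) = 1/4 for all i

D_KL(P||U) = Σ P(x) log₂(P(x) / (1/4))
           = Σ P(x) log₂(P(x)) + log₂(4)
           = log₂(4) - H(P)

H(P) = -Σ P(x) log₂(P(x)):
  -P(1)·log₂(P(1)) = -(0.4359)·log₂(0.4359) = 0.52218
  -P(2)·log₂(P(2)) = -(0.0099)·log₂(0.0099) = 0.06592
  -P(3)·log₂(P(3)) = -(0.5189)·log₂(0.5189) = 0.49112
  -P(4)·log₂(P(4)) = -(0.0353)·log₂(0.0353) = 0.17029
H(P) = 0.52218 + 0.06592 + 0.49112 + 0.17029 = 1.24951 bits

log₂(4) = 2.00000 bits

D_KL(P||U) = 2.00000 - 1.24951 = 0.75049 ≈ 0.7505 bits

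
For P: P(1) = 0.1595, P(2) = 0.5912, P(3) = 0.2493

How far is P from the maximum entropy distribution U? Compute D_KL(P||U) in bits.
0.2146 bits

U(i) = 1/3 for all i

D_KL(P||U) = Σ P(x) log₂(P(x) / (1/3))
           = Σ P(x) log₂(P(x)) + log₂(3)
           = log₂(3) - H(P)

H(P) = -Σ P(x) log₂(P(x)):
  -P(1)·log₂(P(1)) = -(0.1595)·log₂(0.1595) = 0.42242
  -P(2)·log₂(P(2)) = -(0.5912)·log₂(0.5912) = 0.44830
  -P(3)·log₂(P(3)) = -(0.2493)·log₂(0.2493) = 0.49961
H(P) = 0.42242 + 0.44830 + 0.49961 = 1.37033 bits

log₂(3) = 1.58496 bits

D_KL(P||U) = 1.58496 - 1.37033 = 0.21463 ≈ 0.2146 bits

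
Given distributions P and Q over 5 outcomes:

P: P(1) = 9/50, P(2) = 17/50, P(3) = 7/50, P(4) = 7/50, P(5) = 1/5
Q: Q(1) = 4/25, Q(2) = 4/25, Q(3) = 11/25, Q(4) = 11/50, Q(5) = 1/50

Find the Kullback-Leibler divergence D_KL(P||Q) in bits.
0.7421 bits

D_KL(P||Q) = Σ P(x) log₂(P(x)/Q(x))

Computing term by term:
  P(1)·log₂(P(1)/Q(1)) = (9/50)·log₂((9/50)/(4/25)) = 0.03059
  P(2)·log₂(P(2)/Q(2)) = (17/50)·log₂((17/50)/(4/25)) = 0.36974
  P(3)·log₂(P(3)/Q(3)) = (7/50)·log₂((7/50)/(11/25)) = -0.23129
  P(4)·log₂(P(4)/Q(4)) = (7/50)·log₂((7/50)/(11/50)) = -0.09129
  P(5)·log₂(P(5)/Q(5)) = (1/5)·log₂((1/5)/(1/50)) = 0.66439

D_KL(P||Q) = 0.03059 + 0.36974 - 0.23129 - 0.09129 + 0.66439 = 0.74214 ≈ 0.7421 bits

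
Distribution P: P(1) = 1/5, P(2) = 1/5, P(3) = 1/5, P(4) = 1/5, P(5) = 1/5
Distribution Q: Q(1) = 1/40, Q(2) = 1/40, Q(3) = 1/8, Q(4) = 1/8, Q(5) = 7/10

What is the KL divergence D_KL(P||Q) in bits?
1.1098 bits

D_KL(P||Q) = Σ P(x) log₂(P(x)/Q(x))

Computing term by term:
  P(1)·log₂(P(1)/Q(1)) = (1/5)·log₂((1/5)/(1/40)) = 0.60000
  P(2)·log₂(P(2)/Q(2)) = (1/5)·log₂((1/5)/(1/40)) = 0.60000
  P(3)·log₂(P(3)/Q(3)) = (1/5)·log₂((1/5)/(1/8)) = 0.13561
  P(4)·log₂(P(4)/Q(4)) = (1/5)·log₂((1/5)/(1/8)) = 0.13561
  P(5)·log₂(P(5)/Q(5)) = (1/5)·log₂((1/5)/(7/10)) = -0.36147

D_KL(P||Q) = 0.60000 + 0.60000 + 0.13561 + 0.13561 - 0.36147 = 1.10975 ≈ 1.1098 bits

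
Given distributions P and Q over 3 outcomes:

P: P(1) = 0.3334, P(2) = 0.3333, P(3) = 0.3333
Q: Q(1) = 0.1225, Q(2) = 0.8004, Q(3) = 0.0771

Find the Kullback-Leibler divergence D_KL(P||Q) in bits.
0.7643 bits

D_KL(P||Q) = Σ P(x) log₂(P(x)/Q(x))

Computing term by term:
  P(1)·log₂(P(1)/Q(1)) = 0.3334·log₂(0.3334/0.1225) = 0.48159
  P(2)·log₂(P(2)/Q(2)) = 0.3333·log₂(0.3333/0.8004) = -0.42126
  P(3)·log₂(P(3)/Q(3)) = 0.3333·log₂(0.3333/0.0771) = 0.70394

D_KL(P||Q) = 0.48159 - 0.42126 + 0.70394 = 0.76427 ≈ 0.7643 bits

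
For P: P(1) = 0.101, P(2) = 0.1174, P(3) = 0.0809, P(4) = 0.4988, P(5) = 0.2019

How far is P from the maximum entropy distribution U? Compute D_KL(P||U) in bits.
0.3650 bits

U(i) = 1/5 for all i

D_KL(P||U) = Σ P(x) log₂(P(x) / (1/5))
           = Σ P(x) log₂(P(x)) + log₂(5)
           = log₂(5) - H(P)

H(P) = -Σ P(x) log₂(P(x)):
  -P(1)·log₂(P(1)) = -(0.101)·log₂(0.101) = 0.33406
  -P(2)·log₂(P(2)) = -(0.1174)·log₂(0.1174) = 0.36282
  -P(3)·log₂(P(3)) = -(0.0809)·log₂(0.0809) = 0.29348
  -P(4)·log₂(P(4)) = -(0.4988)·log₂(0.4988) = 0.50053
  -P(5)·log₂(P(5)) = -(0.2019)·log₂(0.2019) = 0.46604
H(P) = 0.33406 + 0.36282 + 0.29348 + 0.50053 + 0.46604 = 1.95693 bits

log₂(5) = 2.32193 bits

D_KL(P||U) = 2.32193 - 1.95693 = 0.36500 ≈ 0.3650 bits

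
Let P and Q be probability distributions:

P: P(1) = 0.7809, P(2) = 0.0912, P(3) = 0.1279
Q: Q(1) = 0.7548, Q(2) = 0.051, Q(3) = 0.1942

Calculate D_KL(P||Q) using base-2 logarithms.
0.0377 bits

D_KL(P||Q) = Σ P(x) log₂(P(x)/Q(x))

Computing term by term:
  P(1)·log₂(P(1)/Q(1)) = 0.7809·log₂(0.7809/0.7548) = 0.03830
  P(2)·log₂(P(2)/Q(2)) = 0.0912·log₂(0.0912/0.051) = 0.07647
  P(3)·log₂(P(3)/Q(3)) = 0.1279·log₂(0.1279/0.1942) = -0.07706

D_KL(P||Q) = 0.03830 + 0.07647 - 0.07706 = 0.03771 ≈ 0.0377 bits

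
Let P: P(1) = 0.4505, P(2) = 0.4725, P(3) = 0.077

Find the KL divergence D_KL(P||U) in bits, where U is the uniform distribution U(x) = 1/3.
0.2708 bits

U(i) = 1/3 for all i

D_KL(P||U) = Σ P(x) log₂(P(x) / (1/3))
           = Σ P(x) log₂(P(x)) + log₂(3)
           = log₂(3) - H(P)

H(P) = -Σ P(x) log₂(P(x)):
  -P(1)·log₂(P(1)) = -(0.4505)·log₂(0.4505) = 0.51826
  -P(2)·log₂(P(2)) = -(0.4725)·log₂(0.4725) = 0.51106
  -P(3)·log₂(P(3)) = -(0.077)·log₂(0.077) = 0.28482
H(P) = 0.51826 + 0.51106 + 0.28482 = 1.31414 bits

log₂(3) = 1.58496 bits

D_KL(P||U) = 1.58496 - 1.31414 = 0.27082 ≈ 0.2708 bits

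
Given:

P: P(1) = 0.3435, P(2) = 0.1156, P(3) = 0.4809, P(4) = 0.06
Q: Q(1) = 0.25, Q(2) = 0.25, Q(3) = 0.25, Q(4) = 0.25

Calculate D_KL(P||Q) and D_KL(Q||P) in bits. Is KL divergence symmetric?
D_KL(P||Q) = 0.3592 bits, D_KL(Q||P) = 0.4424 bits. No, KL divergence is not symmetric.

D_KL(P||Q) = Σ P(x) log₂(P(x)/Q(x))

Computing term by term:
  P(1)·log₂(P(1)/Q(1)) = 0.3435·log₂(0.3435/0.25) = 0.15745
  P(2)·log₂(P(2)/Q(2)) = 0.1156·log₂(0.1156/0.25) = -0.12864
  P(3)·log₂(P(3)/Q(3)) = 0.4809·log₂(0.4809/0.25) = 0.45388
  P(4)·log₂(P(4)/Q(4)) = 0.06·log₂(0.06/0.25) = -0.12353

D_KL(P||Q) = 0.15745 - 0.12864 + 0.45388 - 0.12353 = 0.35916 ≈ 0.3592 bits

D_KL(Q||P) = Σ Q(x) log₂(Q(x)/P(x))

Computing term by term:
  Q(1)·log₂(Q(1)/P(1)) = 0.25·log₂(0.25/0.3435) = -0.11460
  Q(2)·log₂(Q(2)/P(2)) = 0.25·log₂(0.25/0.1156) = 0.27820
  Q(3)·log₂(Q(3)/P(3)) = 0.25·log₂(0.25/0.4809) = -0.23595
  Q(4)·log₂(Q(4)/P(4)) = 0.25·log₂(0.25/0.06) = 0.51472

D_KL(Q||P) = -0.11460 + 0.27820 - 0.23595 + 0.51472 = 0.44237 ≈ 0.4424 bits

These are NOT equal (difference: 0.0832 bits). KL divergence is asymmetric: D_KL(P||Q) ≠ D_KL(Q||P) in general.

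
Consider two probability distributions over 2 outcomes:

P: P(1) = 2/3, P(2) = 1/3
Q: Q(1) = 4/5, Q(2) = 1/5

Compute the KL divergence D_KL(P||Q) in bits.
0.0703 bits

D_KL(P||Q) = Σ P(x) log₂(P(x)/Q(x))

Computing term by term:
  P(1)·log₂(P(1)/Q(1)) = (2/3)·log₂((2/3)/(4/5)) = -0.17536
  P(2)·log₂(P(2)/Q(2)) = (1/3)·log₂((1/3)/(1/5)) = 0.24566

D_KL(P||Q) = -0.17536 + 0.24566 = 0.07030 ≈ 0.0703 bits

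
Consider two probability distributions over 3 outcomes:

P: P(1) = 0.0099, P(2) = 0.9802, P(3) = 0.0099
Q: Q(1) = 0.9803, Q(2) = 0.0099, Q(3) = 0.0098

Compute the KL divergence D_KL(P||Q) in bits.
6.4328 bits

D_KL(P||Q) = Σ P(x) log₂(P(x)/Q(x))

Computing term by term:
  P(1)·log₂(P(1)/Q(1)) = 0.0099·log₂(0.0099/0.9803) = -0.06563
  P(2)·log₂(P(2)/Q(2)) = 0.9802·log₂(0.9802/0.0099) = 6.49824
  P(3)·log₂(P(3)/Q(3)) = 0.0099·log₂(0.0099/0.0098) = 0.00015

D_KL(P||Q) = -0.06563 + 6.49824 + 0.00015 = 6.43276 ≈ 6.4328 bits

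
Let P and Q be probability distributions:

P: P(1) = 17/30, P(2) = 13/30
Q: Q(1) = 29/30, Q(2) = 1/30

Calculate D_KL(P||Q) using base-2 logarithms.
1.1669 bits

D_KL(P||Q) = Σ P(x) log₂(P(x)/Q(x))

Computing term by term:
  P(1)·log₂(P(1)/Q(1)) = (17/30)·log₂((17/30)/(29/30)) = -0.43663
  P(2)·log₂(P(2)/Q(2)) = (13/30)·log₂((13/30)/(1/30)) = 1.60352

D_KL(P||Q) = -0.43663 + 1.60352 = 1.16689 ≈ 1.1669 bits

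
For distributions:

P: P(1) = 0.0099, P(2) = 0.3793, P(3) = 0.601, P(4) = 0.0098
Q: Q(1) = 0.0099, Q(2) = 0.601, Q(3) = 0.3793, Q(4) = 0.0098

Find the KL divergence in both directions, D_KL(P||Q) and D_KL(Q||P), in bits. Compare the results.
D_KL(P||Q) = 0.1472 bits, D_KL(Q||P) = 0.1472 bits. The two directions give exactly the same value for this pair.

D_KL(P||Q) = Σ P(x) log₂(P(x)/Q(x))

Computing term by term:
  P(1)·log₂(P(1)/Q(1)) = 0.0099·log₂(0.0099/0.0099) = 0.00000
  P(2)·log₂(P(2)/Q(2)) = 0.3793·log₂(0.3793/0.601) = -0.25186
  P(3)·log₂(P(3)/Q(3)) = 0.601·log₂(0.601/0.3793) = 0.39908
  P(4)·log₂(P(4)/Q(4)) = 0.0098·log₂(0.0098/0.0098) = 0.00000

D_KL(P||Q) = 0.00000 - 0.25186 + 0.39908 + 0.00000 = 0.14722 ≈ 0.1472 bits

D_KL(Q||P) = Σ Q(x) log₂(Q(x)/P(x))

Computing term by term:
  Q(1)·log₂(Q(1)/P(1)) = 0.0099·log₂(0.0099/0.0099) = 0.00000
  Q(2)·log₂(Q(2)/P(2)) = 0.601·log₂(0.601/0.3793) = 0.39908
  Q(3)·log₂(Q(3)/P(3)) = 0.3793·log₂(0.3793/0.601) = -0.25186
  Q(4)·log₂(Q(4)/P(4)) = 0.0098·log₂(0.0098/0.0098) = 0.00000

D_KL(Q||P) = 0.00000 + 0.39908 - 0.25186 + 0.00000 = 0.14722 ≈ 0.1472 bits

These ARE equal here. Q is P with outcomes relabeled (Q(2) = P(3), Q(3) = P(2)) by a relabeling that is its own inverse, so the two sums contain exactly the same terms in a different order. This is a special case — KL divergence is not symmetric in general: D_KL(P||Q) ≠ D_KL(Q||P) for most P, Q.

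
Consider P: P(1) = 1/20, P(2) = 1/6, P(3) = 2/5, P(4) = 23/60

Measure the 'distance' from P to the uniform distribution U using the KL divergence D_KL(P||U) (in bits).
0.2940 bits

U(i) = 1/4 for all i

D_KL(P||U) = Σ P(x) log₂(P(x) / (1/4))
           = Σ P(x) log₂(P(x)) + log₂(4)
           = log₂(4) - H(P)

H(P) = -Σ P(x) log₂(P(x)):
  -P(1)·log₂(P(1)) = -(1/20)·log₂(1/20) = 0.21610
  -P(2)·log₂(P(2)) = -(1/6)·log₂(1/6) = 0.43083
  -P(3)·log₂(P(3)) = -(2/5)·log₂(2/5) = 0.52877
  -P(4)·log₂(P(4)) = -(23/60)·log₂(23/60) = 0.53028
H(P) = 0.21610 + 0.43083 + 0.52877 + 0.53028 = 1.70598 bits

log₂(4) = 2.00000 bits

D_KL(P||U) = 2.00000 - 1.70598 = 0.29402 ≈ 0.2940 bits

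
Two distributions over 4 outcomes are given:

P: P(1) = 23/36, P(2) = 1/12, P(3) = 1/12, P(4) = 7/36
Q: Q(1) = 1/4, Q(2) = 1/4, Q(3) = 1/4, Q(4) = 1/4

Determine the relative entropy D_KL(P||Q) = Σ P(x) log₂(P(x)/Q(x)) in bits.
0.5302 bits

D_KL(P||Q) = Σ P(x) log₂(P(x)/Q(x))

Computing term by term:
  P(1)·log₂(P(1)/Q(1)) = (23/36)·log₂((23/36)/(1/4)) = 0.86482
  P(2)·log₂(P(2)/Q(2)) = (1/12)·log₂((1/12)/(1/4)) = -0.13208
  P(3)·log₂(P(3)/Q(3)) = (1/12)·log₂((1/12)/(1/4)) = -0.13208
  P(4)·log₂(P(4)/Q(4)) = (7/36)·log₂((7/36)/(1/4)) = -0.07050

D_KL(P||Q) = 0.86482 - 0.13208 - 0.13208 - 0.07050 = 0.53016 ≈ 0.5302 bits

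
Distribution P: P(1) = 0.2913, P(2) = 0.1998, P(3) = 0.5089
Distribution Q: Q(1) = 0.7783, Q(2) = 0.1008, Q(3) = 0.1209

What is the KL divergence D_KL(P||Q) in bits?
0.8394 bits

D_KL(P||Q) = Σ P(x) log₂(P(x)/Q(x))

Computing term by term:
  P(1)·log₂(P(1)/Q(1)) = 0.2913·log₂(0.2913/0.7783) = -0.41301
  P(2)·log₂(P(2)/Q(2)) = 0.1998·log₂(0.1998/0.1008) = 0.19721
  P(3)·log₂(P(3)/Q(3)) = 0.5089·log₂(0.5089/0.1209) = 1.05524

D_KL(P||Q) = -0.41301 + 0.19721 + 1.05524 = 0.83944 ≈ 0.8394 bits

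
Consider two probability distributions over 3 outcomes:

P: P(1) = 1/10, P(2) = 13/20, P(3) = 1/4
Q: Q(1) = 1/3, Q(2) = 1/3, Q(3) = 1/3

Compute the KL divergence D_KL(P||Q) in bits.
0.3488 bits

D_KL(P||Q) = Σ P(x) log₂(P(x)/Q(x))

Computing term by term:
  P(1)·log₂(P(1)/Q(1)) = (1/10)·log₂((1/10)/(1/3)) = -0.17370
  P(2)·log₂(P(2)/Q(2)) = (13/20)·log₂((13/20)/(1/3)) = 0.62626
  P(3)·log₂(P(3)/Q(3)) = (1/4)·log₂((1/4)/(1/3)) = -0.10376

D_KL(P||Q) = -0.17370 + 0.62626 - 0.10376 = 0.34880 ≈ 0.3488 bits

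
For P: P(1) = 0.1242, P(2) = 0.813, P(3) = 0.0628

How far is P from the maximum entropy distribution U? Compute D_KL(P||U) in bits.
0.7176 bits

U(i) = 1/3 for all i

D_KL(P||U) = Σ P(x) log₂(P(x) / (1/3))
           = Σ P(x) log₂(P(x)) + log₂(3)
           = log₂(3) - H(P)

H(P) = -Σ P(x) log₂(P(x)):
  -P(1)·log₂(P(1)) = -(0.1242)·log₂(0.1242) = 0.37375
  -P(2)·log₂(P(2)) = -(0.813)·log₂(0.813) = 0.24282
  -P(3)·log₂(P(3)) = -(0.0628)·log₂(0.0628) = 0.25077
H(P) = 0.37375 + 0.24282 + 0.25077 = 0.86734 bits

log₂(3) = 1.58496 bits

D_KL(P||U) = 1.58496 - 0.86734 = 0.71762 ≈ 0.7176 bits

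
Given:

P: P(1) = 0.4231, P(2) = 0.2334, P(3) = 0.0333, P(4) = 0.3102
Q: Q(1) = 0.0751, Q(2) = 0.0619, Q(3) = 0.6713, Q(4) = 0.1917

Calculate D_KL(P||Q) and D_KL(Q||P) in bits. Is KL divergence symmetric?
D_KL(P||Q) = 1.5733 bits, D_KL(Q||P) = 2.4700 bits. No, KL divergence is not symmetric.

D_KL(P||Q) = Σ P(x) log₂(P(x)/Q(x))

Computing term by term:
  P(1)·log₂(P(1)/Q(1)) = 0.4231·log₂(0.4231/0.0751) = 1.05526
  P(2)·log₂(P(2)/Q(2)) = 0.2334·log₂(0.2334/0.0619) = 0.44691
  P(3)·log₂(P(3)/Q(3)) = 0.0333·log₂(0.0333/0.6713) = -0.14430
  P(4)·log₂(P(4)/Q(4)) = 0.3102·log₂(0.3102/0.1917) = 0.21539

D_KL(P||Q) = 1.05526 + 0.44691 - 0.14430 + 0.21539 = 1.57326 ≈ 1.5733 bits

D_KL(Q||P) = Σ Q(x) log₂(Q(x)/P(x))

Computing term by term:
  Q(1)·log₂(Q(1)/P(1)) = 0.0751·log₂(0.0751/0.4231) = -0.18731
  Q(2)·log₂(Q(2)/P(2)) = 0.0619·log₂(0.0619/0.2334) = -0.11853
  Q(3)·log₂(Q(3)/P(3)) = 0.6713·log₂(0.6713/0.0333) = 2.90899
  Q(4)·log₂(Q(4)/P(4)) = 0.1917·log₂(0.1917/0.3102) = -0.13311

D_KL(Q||P) = -0.18731 - 0.11853 + 2.90899 - 0.13311 = 2.47004 ≈ 2.4700 bits

These are NOT equal (difference: 0.8967 bits). KL divergence is asymmetric: D_KL(P||Q) ≠ D_KL(Q||P) in general.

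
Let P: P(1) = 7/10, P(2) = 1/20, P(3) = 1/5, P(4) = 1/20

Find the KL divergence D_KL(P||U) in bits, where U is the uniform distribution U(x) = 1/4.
0.7432 bits

U(i) = 1/4 for all i

D_KL(P||U) = Σ P(x) log₂(P(x) / (1/4))
           = Σ P(x) log₂(P(x)) + log₂(4)
           = log₂(4) - H(P)

H(P) = -Σ P(x) log₂(P(x)):
  -P(1)·log₂(P(1)) = -(7/10)·log₂(7/10) = 0.36020
  -P(2)·log₂(P(2)) = -(1/20)·log₂(1/20) = 0.21610
  -P(3)·log₂(P(3)) = -(1/5)·log₂(1/5) = 0.46439
  -P(4)·log₂(P(4)) = -(1/20)·log₂(1/20) = 0.21610
H(P) = 0.36020 + 0.21610 + 0.46439 + 0.21610 = 1.25679 bits

log₂(4) = 2.00000 bits

D_KL(P||U) = 2.00000 - 1.25679 = 0.74321 ≈ 0.7432 bits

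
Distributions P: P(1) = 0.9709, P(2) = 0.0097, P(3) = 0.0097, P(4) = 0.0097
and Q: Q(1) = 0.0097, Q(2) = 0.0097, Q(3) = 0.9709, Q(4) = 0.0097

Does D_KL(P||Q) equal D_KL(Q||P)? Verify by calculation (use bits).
D_KL(P||Q) = 6.3874 bits, D_KL(Q||P) = 6.3874 bits. Yes — for this pair D_KL(P||Q) = D_KL(Q||P).

D_KL(P||Q) = Σ P(x) log₂(P(x)/Q(x))

Computing term by term:
  P(1)·log₂(P(1)/Q(1)) = 0.9709·log₂(0.9709/0.0097) = 6.45182
  P(2)·log₂(P(2)/Q(2)) = 0.0097·log₂(0.0097/0.0097) = 0.00000
  P(3)·log₂(P(3)/Q(3)) = 0.0097·log₂(0.0097/0.9709) = -0.06446
  P(4)·log₂(P(4)/Q(4)) = 0.0097·log₂(0.0097/0.0097) = 0.00000

D_KL(P||Q) = 6.45182 + 0.00000 - 0.06446 + 0.00000 = 6.38736 ≈ 6.3874 bits

D_KL(Q||P) = Σ Q(x) log₂(Q(x)/P(x))

Computing term by term:
  Q(1)·log₂(Q(1)/P(1)) = 0.0097·log₂(0.0097/0.9709) = -0.06446
  Q(2)·log₂(Q(2)/P(2)) = 0.0097·log₂(0.0097/0.0097) = 0.00000
  Q(3)·log₂(Q(3)/P(3)) = 0.9709·log₂(0.9709/0.0097) = 6.45182
  Q(4)·log₂(Q(4)/P(4)) = 0.0097·log₂(0.0097/0.0097) = 0.00000

D_KL(Q||P) = -0.06446 + 0.00000 + 6.45182 + 0.00000 = 6.38736 ≈ 6.3874 bits

These ARE equal here. Q is P with outcomes relabeled (Q(1) = P(3), Q(3) = P(1)) by a relabeling that is its own inverse, so the two sums contain exactly the same terms in a different order. This is a special case — KL divergence is not symmetric in general: D_KL(P||Q) ≠ D_KL(Q||P) for most P, Q.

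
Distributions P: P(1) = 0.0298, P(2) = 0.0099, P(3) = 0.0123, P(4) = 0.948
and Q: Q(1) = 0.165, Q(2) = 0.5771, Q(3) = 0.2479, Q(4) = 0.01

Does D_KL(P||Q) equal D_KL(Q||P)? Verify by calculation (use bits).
D_KL(P||Q) = 6.0404 bits, D_KL(Q||P) = 4.8007 bits. No — D_KL(P||Q) ≠ D_KL(Q||P) for this pair.

D_KL(P||Q) = Σ P(x) log₂(P(x)/Q(x))

Computing term by term:
  P(1)·log₂(P(1)/Q(1)) = 0.0298·log₂(0.0298/0.165) = -0.07358
  P(2)·log₂(P(2)/Q(2)) = 0.0099·log₂(0.0099/0.5771) = -0.05807
  P(3)·log₂(P(3)/Q(3)) = 0.0123·log₂(0.0123/0.2479) = -0.05330
  P(4)·log₂(P(4)/Q(4)) = 0.948·log₂(0.948/0.01) = 6.22534

D_KL(P||Q) = -0.07358 - 0.05807 - 0.05330 + 6.22534 = 6.04039 ≈ 6.0404 bits

D_KL(Q||P) = Σ Q(x) log₂(Q(x)/P(x))

Computing term by term:
  Q(1)·log₂(Q(1)/P(1)) = 0.165·log₂(0.165/0.0298) = 0.40740
  Q(2)·log₂(Q(2)/P(2)) = 0.5771·log₂(0.5771/0.0099) = 3.38484
  Q(3)·log₂(Q(3)/P(3)) = 0.2479·log₂(0.2479/0.0123) = 1.07416
  Q(4)·log₂(Q(4)/P(4)) = 0.01·log₂(0.01/0.948) = -0.06567

D_KL(Q||P) = 0.40740 + 3.38484 + 1.07416 - 0.06567 = 4.80073 ≈ 4.8007 bits

These are NOT equal (difference: 1.2397 bits). KL divergence is asymmetric: D_KL(P||Q) ≠ D_KL(Q||P) in general.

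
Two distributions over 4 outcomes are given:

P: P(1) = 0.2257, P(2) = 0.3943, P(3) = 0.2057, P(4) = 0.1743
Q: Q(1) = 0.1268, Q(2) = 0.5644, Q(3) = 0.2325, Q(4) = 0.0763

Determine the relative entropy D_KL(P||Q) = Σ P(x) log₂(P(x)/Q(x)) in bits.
0.1551 bits

D_KL(P||Q) = Σ P(x) log₂(P(x)/Q(x))

Computing term by term:
  P(1)·log₂(P(1)/Q(1)) = 0.2257·log₂(0.2257/0.1268) = 0.18775
  P(2)·log₂(P(2)/Q(2)) = 0.3943·log₂(0.3943/0.5644) = -0.20402
  P(3)·log₂(P(3)/Q(3)) = 0.2057·log₂(0.2057/0.2325) = -0.03634
  P(4)·log₂(P(4)/Q(4)) = 0.1743·log₂(0.1743/0.0763) = 0.20773

D_KL(P||Q) = 0.18775 - 0.20402 - 0.03634 + 0.20773 = 0.15512 ≈ 0.1551 bits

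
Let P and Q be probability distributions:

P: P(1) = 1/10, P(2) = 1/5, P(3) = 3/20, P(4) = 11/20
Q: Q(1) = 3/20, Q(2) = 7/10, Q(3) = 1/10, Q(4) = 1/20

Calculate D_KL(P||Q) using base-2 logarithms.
1.5705 bits

D_KL(P||Q) = Σ P(x) log₂(P(x)/Q(x))

Computing term by term:
  P(1)·log₂(P(1)/Q(1)) = (1/10)·log₂((1/10)/(3/20)) = -0.05850
  P(2)·log₂(P(2)/Q(2)) = (1/5)·log₂((1/5)/(7/10)) = -0.36147
  P(3)·log₂(P(3)/Q(3)) = (3/20)·log₂((3/20)/(1/10)) = 0.08774
  P(4)·log₂(P(4)/Q(4)) = (11/20)·log₂((11/20)/(1/20)) = 1.90269

D_KL(P||Q) = -0.05850 - 0.36147 + 0.08774 + 1.90269 = 1.57046 ≈ 1.5705 bits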